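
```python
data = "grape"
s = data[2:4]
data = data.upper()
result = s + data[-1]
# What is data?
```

Trace:
`data = "grape"` → data = 'grape'
`s = data[2:4]` → s = 'ap'
`data = data.upper()` → data = 'GRAPE'
`result = s + data[-1]` → result = 'apE'
So data = 'GRAPE'

Answer: 'GRAPE'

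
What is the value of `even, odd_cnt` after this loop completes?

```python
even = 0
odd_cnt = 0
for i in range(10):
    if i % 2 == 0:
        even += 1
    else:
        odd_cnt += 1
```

Count evens and odds in range(10)
`even, odd_cnt` takes the values: (0, 0) → (1, 0) → (1, 1) → (2, 1) → (2, 2) → (3, 2) → (3, 3) → (4, 3) → (4, 4) → (5, 4) → (5, 5)

Answer: 5, 5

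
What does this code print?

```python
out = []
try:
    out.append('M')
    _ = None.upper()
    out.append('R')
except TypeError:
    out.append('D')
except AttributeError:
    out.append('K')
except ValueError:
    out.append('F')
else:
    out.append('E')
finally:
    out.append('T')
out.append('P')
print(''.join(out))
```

Execution trace: 'M' (try body) → 'K' (except AttributeError) → 'T' (finally) → 'P' (after the try/except). Output: MKTP

Answer: MKTP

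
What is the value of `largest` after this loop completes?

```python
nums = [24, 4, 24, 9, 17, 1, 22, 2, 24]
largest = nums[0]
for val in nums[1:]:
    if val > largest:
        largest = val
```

Maximum of [24, 4, 24, 9, 17, 1, 22, 2, 24]
`largest` takes the values: 24

Answer: 24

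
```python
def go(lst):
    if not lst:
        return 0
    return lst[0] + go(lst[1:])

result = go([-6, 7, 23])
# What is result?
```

(-6) + 7 + 23 + 0 = 24

Answer: 24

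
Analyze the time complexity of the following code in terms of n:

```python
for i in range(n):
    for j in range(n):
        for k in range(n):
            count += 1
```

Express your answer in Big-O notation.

This is Triple nested loop. Time complexity: O(n³).

Answer: O(n³)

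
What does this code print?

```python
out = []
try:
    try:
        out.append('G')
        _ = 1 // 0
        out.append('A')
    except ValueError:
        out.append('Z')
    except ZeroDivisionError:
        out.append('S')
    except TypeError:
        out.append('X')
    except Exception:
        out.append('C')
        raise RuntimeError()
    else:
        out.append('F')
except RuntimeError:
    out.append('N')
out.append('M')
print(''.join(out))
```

Execution trace: 'G' (inner try body) → 'S' (inner except ZeroDivisionError) → 'M' (after the try/except). Output: GSM

Answer: GSM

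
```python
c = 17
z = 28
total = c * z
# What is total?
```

Trace:
`c = 17` → c = 17
`z = 28` → z = 28
`total = c * z` → total = 476
So total = 476

Answer: 476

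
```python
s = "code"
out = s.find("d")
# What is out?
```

Trace:
`s = "code"` → s = 'code'
`out = s.find("d")` → out = 2
So out = 2

Answer: 2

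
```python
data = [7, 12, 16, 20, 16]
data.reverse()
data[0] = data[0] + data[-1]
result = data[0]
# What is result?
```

Trace:
`data = [7, 12, 16, 20, 16]` → data = [7, 12, 16, 20, 16]
`data.reverse()` → data = [16, 20, 16, 12, 7]
`data[0] = data[0] + data[-1]` → data = [23, 20, 16, 12, 7]
`result = data[0]` → result = 23
So result = 23

Answer: 23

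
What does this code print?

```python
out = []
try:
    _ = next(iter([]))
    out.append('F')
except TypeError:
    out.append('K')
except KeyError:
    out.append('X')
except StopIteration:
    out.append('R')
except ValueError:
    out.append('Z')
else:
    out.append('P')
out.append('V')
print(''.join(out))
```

Execution trace: 'R' (except StopIteration) → 'V' (after the try/except). Output: RV

Answer: RV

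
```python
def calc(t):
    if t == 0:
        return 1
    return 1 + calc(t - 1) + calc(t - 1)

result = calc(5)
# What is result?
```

calc(t) = 1 + 2·calc(t-1), calc(0)=1. Closed form: (1+1)·2^5 - 1 = 63.

Answer: 63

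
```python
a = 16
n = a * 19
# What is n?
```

Trace:
`a = 16` → a = 16
`n = a * 19` → n = 304
So n = 304

Answer: 304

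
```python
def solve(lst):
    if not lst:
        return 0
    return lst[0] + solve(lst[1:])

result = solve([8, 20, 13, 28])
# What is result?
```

8 + 20 + 13 + 28 + 0 = 69

Answer: 69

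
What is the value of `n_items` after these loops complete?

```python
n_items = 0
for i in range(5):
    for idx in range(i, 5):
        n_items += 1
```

Upper triangle: 5 + 4 + ... + 1
`n_items` takes the values: 0 → 1 → 2 → 3 → 4 → 5 → 6 → 7 → 8 → 9 → 10 → 11 → 12 → 13 → 14 → 15

Answer: 15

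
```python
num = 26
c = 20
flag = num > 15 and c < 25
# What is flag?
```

Trace:
`num = 26` → num = 26
`c = 20` → c = 20
`flag = num > 15 and c < 25` → flag = True
So flag = True

Answer: True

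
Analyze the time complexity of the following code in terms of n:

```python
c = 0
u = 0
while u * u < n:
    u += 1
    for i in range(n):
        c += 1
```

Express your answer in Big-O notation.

Each loop level contributes: √n × n. Multiplying the contributions gives O(n√n).

Answer: O(n√n)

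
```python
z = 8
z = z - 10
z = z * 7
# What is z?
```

Trace:
`z = 8` → z = 8
`z = z - 10` → z = -2
`z = z * 7` → z = -14
So z = -14

Answer: -14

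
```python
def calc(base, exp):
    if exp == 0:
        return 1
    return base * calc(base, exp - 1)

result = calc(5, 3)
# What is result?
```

calc(5, 3) = 5 * 5 * 5 = 125

Answer: 125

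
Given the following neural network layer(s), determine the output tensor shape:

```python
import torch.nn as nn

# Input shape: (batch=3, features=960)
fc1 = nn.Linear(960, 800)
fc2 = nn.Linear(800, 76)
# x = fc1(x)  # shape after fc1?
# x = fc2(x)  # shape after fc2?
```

Input: (3, 960) -> after fc1: (3, 800) -> Output: (3, 76)

Answer: (3, 76)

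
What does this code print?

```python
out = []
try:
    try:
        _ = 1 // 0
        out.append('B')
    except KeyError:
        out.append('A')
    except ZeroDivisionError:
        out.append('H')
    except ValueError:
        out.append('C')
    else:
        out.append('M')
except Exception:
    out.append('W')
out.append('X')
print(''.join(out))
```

Execution trace: 'H' (inner except ZeroDivisionError) → 'X' (after the try/except). Output: HX

Answer: HX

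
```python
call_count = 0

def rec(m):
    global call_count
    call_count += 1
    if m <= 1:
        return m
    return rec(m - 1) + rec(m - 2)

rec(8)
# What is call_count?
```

Calls(m) = 1 + Calls(m-1) + Calls(m-2); Calls(0)=Calls(1)=1. For m=8 this gives 67.

Answer: 67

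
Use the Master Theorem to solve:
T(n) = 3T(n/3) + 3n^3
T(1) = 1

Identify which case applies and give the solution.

a=3, b=3, f(n)=3n^3. log_3(3) = 1. Since c=3 > 1 and the regularity condition holds (3(n/3)^3 = (3/3^3)n^3 with 3/3^3 < 1), Case 3 applies: T(n) = Θ(f(n)) = O(n^3).

Answer: O(n^3) - Case 3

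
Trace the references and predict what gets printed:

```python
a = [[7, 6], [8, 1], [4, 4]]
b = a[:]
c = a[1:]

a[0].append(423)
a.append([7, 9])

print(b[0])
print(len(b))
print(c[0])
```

Key concept: slice with nested mutation.
Step by step:
`a = [[7, 6], [8, 1], [4, 4]]` → a = [[7, 6], [8, 1], [4, 4]]
`b = a[:]` → b = [[7, 6], [8, 1], [4, 4]]
`c = a[1:]` → c = [[8, 1], [4, 4]]
`a[0].append(423)` → a = [[7, 6, 423], [8, 1], [4, 4]]; b = [[7, 6, 423], [8, 1], [4, 4]]
`a.append([7, 9])` → a = [[7, 6, 423], [8, 1], [4, 4], [7, 9]]
`print(b[0])` → prints [7, 6, 423]
`print(len(b))` → prints 3
`print(c[0])` → prints [8, 1]

Answer:
[7, 6, 423]
3
[8, 1]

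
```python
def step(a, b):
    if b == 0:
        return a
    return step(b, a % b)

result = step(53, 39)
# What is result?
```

step(53, 39) -> step(39, 14) -> step(14, 11) -> step(11, 3) -> step(3, 2) -> step(2, 1) -> step(1, 0) -> 1

Answer: 1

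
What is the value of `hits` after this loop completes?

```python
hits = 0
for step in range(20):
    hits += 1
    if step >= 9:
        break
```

Loop breaks when step reaches 9, hits is 10
`hits` takes the values: 0 → 1 → 2 → 3 → 4 → 5 → 6 → 7 → 8 → 9 → 10

Answer: 10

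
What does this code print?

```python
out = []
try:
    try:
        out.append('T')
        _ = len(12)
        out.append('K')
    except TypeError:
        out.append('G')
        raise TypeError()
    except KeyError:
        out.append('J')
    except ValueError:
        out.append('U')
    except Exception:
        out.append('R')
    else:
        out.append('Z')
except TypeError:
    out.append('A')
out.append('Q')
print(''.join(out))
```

Execution trace: 'T' (inner try body) → 'G' (inner except TypeError) → 'A' (outer except TypeError) → 'Q' (after the try/except). Output: TGAQ

Answer: TGAQ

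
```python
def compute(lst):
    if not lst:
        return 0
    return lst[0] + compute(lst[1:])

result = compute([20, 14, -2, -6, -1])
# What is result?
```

20 + 14 + (-2) + (-6) + (-1) + 0 = 25

Answer: 25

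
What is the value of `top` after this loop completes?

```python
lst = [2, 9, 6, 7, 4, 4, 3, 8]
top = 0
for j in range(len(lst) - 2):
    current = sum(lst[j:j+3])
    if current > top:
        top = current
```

Max sum of 3-element window in [2, 9, 6, 7, 4, 4, 3, 8]
`top` takes the values: 0 → 17 → 22

Answer: 22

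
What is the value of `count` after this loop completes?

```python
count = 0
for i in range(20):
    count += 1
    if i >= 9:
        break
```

Loop breaks when i reaches 9, count is 10
`count` takes the values: 0 → 1 → 2 → 3 → 4 → 5 → 6 → 7 → 8 → 9 → 10

Answer: 10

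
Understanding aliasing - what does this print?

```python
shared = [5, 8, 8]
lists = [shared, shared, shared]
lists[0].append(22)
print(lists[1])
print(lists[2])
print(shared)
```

Key concept: list of same reference.
Step by step:
`shared = [5, 8, 8]` → shared = [5, 8, 8]
`lists = [shared, shared, shared]` → lists = [[5, 8, 8], [5, 8, 8], [5, 8, 8]]
`lists[0].append(22)` → shared = [5, 8, 8, 22]; lists = [[5, 8, 8, 22], [5, 8, 8, 22], [5, 8, 8, 22]]
`print(lists[1])` → prints [5, 8, 8, 22]
`print(lists[2])` → prints [5, 8, 8, 22]
`print(shared)` → prints [5, 8, 8, 22]

Answer:
[5, 8, 8, 22]
[5, 8, 8, 22]
[5, 8, 8, 22]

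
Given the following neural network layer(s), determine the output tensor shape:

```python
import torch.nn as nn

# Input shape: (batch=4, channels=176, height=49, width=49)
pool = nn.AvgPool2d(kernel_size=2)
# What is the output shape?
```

Input: (4, 176, 49, 49) -> Output: (4, 176, 24, 24)

Answer: (4, 176, 24, 24)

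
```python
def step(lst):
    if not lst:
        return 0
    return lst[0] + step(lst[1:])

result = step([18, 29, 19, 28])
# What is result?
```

18 + 29 + 19 + 28 + 0 = 94

Answer: 94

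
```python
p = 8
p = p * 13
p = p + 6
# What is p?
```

Trace:
`p = 8` → p = 8
`p = p * 13` → p = 104
`p = p + 6` → p = 110
So p = 110

Answer: 110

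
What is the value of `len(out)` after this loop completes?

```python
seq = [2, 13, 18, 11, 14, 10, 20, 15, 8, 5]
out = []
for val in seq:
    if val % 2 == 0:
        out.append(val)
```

Count even numbers in [2, 13, 18, 11, 14, 10, 20, 15, 8, 5]
`out` takes the values: [] → [2] → [2, 18] → [2, 18, 14] → [2, 18, 14, 10] → [2, 18, 14, 10, 20] → [2, 18, 14, 10, 20, 8]
So `len(out)` = 6

Answer: 6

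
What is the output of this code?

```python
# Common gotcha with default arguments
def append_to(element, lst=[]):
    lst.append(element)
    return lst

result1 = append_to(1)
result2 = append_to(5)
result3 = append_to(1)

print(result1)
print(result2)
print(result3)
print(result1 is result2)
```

Key concept: mutable default argument gotcha.
Step by step:
`result1 = append_to(1)` → result1 = [1]
`result2 = append_to(5)` → result1 = [1, 5] (same object as result2); result2 = [1, 5] (same object as result1)
`result3 = append_to(1)` → result1 = [1, 5, 1] (same object as result2, result3); result2 = [1, 5, 1] (same object as result1, result3); result3 = [1, 5, 1] (same object as result1, result2)
`print(result1)` → prints [1, 5, 1]
`print(result2)` → prints [1, 5, 1]
`print(result3)` → prints [1, 5, 1]
`print(result1 is result2)` → prints True

Answer:
[1, 5, 1]
[1, 5, 1]
[1, 5, 1]
True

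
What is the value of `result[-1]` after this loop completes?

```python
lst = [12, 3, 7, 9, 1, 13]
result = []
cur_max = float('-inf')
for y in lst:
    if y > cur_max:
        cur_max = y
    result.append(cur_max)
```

Running max ends at 13
`result` takes the values: [] → [12] → [12, 12] → [12, 12, 12] → [12, 12, 12, 12] → [12, 12, 12, 12, 12] → [12, 12, 12, 12, 12, 13]
So `result[-1]` = 13

Answer: 13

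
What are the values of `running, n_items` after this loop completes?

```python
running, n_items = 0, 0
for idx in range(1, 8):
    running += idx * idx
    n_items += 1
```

Sum of squares and count
`running, n_items` takes the values: (0, 0) → (1, 0) → (1, 1) → (5, 1) → (5, 2) → (14, 2) → (14, 3) → (30, 3) → (30, 4) → (55, 4) → (55, 5) → (91, 5) → (91, 6) → (140, 6) → (140, 7)

Answer: 140, 7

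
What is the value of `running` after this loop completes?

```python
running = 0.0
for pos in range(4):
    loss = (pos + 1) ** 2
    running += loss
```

Sum of squared losses 1² + 2² + ... + 4²
`running` takes the values: 0.0 → 1.0 → 5.0 → 14.0 → 30.0

Answer: 30.0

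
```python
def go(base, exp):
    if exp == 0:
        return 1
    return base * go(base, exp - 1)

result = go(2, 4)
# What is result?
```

go(2, 4) = 2 * 2 * 2 * 2 = 16

Answer: 16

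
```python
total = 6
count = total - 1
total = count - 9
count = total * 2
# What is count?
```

Trace:
`total = 6` → total = 6
`count = total - 1` → count = 5
`total = count - 9` → total = -4
`count = total * 2` → count = -8
So count = -8

Answer: -8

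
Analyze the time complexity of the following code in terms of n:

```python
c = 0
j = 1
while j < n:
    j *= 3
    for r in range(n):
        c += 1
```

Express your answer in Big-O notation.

Each loop level contributes: log n × n. Multiplying the contributions gives O(n log n).

Answer: O(n log n)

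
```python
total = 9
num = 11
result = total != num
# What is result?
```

Trace:
`total = 9` → total = 9
`num = 11` → num = 11
`result = total != num` → result = True
So result = True

Answer: True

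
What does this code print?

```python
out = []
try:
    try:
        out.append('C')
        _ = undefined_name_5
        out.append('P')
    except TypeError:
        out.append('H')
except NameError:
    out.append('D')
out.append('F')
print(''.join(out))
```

Execution trace: 'C' (try body) → 'D' (outer except NameError) → 'F' (after the try/except). Output: CDF

Answer: CDF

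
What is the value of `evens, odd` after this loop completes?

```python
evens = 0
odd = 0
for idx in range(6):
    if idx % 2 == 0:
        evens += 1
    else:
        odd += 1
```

Count evens and odds in range(6)
`evens, odd` takes the values: (0, 0) → (1, 0) → (1, 1) → (2, 1) → (2, 2) → (3, 2) → (3, 3)

Answer: 3, 3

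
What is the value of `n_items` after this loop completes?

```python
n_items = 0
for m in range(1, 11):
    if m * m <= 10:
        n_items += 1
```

Count numbers where m² ≤ 10
`n_items` takes the values: 0 → 1 → 2 → 3

Answer: 3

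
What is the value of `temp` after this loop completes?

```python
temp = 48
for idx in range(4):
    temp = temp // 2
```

Halve 4 times: 48 // 2^4 = 3
`temp` takes the values: 48 → 24 → 12 → 6 → 3

Answer: 3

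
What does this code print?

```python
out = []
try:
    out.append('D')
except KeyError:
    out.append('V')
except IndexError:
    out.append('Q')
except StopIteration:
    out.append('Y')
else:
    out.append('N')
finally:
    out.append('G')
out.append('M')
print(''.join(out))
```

Execution trace: 'D' (try body, no exception) → 'N' (else) → 'G' (finally) → 'M' (after the try/except). Output: DNGM

Answer: DNGM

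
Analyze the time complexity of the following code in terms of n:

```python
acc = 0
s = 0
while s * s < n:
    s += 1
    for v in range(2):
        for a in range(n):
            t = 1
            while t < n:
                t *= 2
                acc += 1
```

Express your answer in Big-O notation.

Each loop level contributes: √n × 1 × n × log n. Multiplying the contributions gives O(n√n log n).

Answer: O(n√n log n)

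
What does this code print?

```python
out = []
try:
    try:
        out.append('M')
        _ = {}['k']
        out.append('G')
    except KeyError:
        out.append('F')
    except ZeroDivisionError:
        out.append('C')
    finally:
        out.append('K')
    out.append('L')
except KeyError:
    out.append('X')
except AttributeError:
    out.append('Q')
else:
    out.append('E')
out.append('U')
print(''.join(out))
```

Execution trace: 'M' (inner try body) → 'F' (inner except KeyError) → 'K' (inner finally) → 'L' (try body, no exception) → 'E' (else) → 'U' (after the try/except). Output: MFKLEU

Answer: MFKLEU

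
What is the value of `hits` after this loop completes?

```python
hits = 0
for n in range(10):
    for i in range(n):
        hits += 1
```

Triangle number: 0+1+2+...+9
`hits` takes the values: 0 → 1 → 2 → 3 → 4 → 5 → 6 → 7 → 8 → 9 → 10 → 11 → 12 → 13 → 14 → 15 → 16 → 17 → 18 → 19 → 20 → 21 → 22 → 23 → 24 → 25 → 26 → 27 → 28 → 29 → … → 41 → 42 → 43 → 44 → 45

Answer: 45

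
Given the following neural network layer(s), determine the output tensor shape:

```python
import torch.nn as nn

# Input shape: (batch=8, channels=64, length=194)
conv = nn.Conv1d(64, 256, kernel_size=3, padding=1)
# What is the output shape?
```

Input: (8, 64, 194) -> Output: (8, 256, 194)

Answer: (8, 256, 194)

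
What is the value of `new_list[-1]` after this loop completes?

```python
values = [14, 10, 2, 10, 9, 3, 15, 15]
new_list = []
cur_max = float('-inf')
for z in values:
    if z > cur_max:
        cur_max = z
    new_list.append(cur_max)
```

Running max ends at 15
`new_list` takes the values: [] → [14] → [14, 14] → [14, 14, 14] → [14, 14, 14, 14] → [14, 14, 14, 14, 14] → [14, 14, 14, 14, 14, 14] → [14, 14, 14, 14, 14, 14, 15] → [14, 14, 14, 14, 14, 14, 15, 15]
So `new_list[-1]` = 15

Answer: 15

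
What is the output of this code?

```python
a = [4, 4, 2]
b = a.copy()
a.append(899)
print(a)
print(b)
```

Key concept: list.copy() creates independent copy.
Step by step:
`a = [4, 4, 2]` → a = [4, 4, 2]
`b = a.copy()` → b = [4, 4, 2]
`a.append(899)` → a = [4, 4, 2, 899]
`print(a)` → prints [4, 4, 2, 899]
`print(b)` → prints [4, 4, 2]

Answer:
[4, 4, 2, 899]
[4, 4, 2]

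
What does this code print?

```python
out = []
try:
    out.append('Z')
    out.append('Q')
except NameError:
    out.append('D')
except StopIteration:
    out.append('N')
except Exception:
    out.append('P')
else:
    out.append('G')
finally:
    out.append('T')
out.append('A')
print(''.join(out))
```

Execution trace: 'Z' (try body) → 'Q' (try body, no exception) → 'G' (else) → 'T' (finally) → 'A' (after the try/except). Output: ZQGTA

Answer: ZQGTA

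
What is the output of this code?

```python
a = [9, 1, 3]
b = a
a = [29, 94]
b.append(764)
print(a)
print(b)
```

Key concept: rebinding vs mutation: a is rebound to a new list, b still points at the original.
Step by step:
`a = [9, 1, 3]` → a = [9, 1, 3]
`b = a` → b = [9, 1, 3] (same object as a)
`a = [29, 94]` → a = [29, 94]
`b.append(764)` → b = [9, 1, 3, 764]
`print(a)` → prints [29, 94]
`print(b)` → prints [9, 1, 3, 764]

Answer:
[29, 94]
[9, 1, 3, 764]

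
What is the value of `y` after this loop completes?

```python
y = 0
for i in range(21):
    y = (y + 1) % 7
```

Increment mod 7, 21 times = 0
`y` takes the values: 0 → 1 → 2 → 3 → 4 → 5 → 6 → 0 → 1 → 2 → 3 → 4 → 5 → 6 → 0 → 1 → 2 → 3 → 4 → 5 → 6 → 0

Answer: 0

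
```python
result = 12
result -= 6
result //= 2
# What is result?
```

Trace:
`result = 12` → result = 12
`result -= 6` → result = 6
`result //= 2` → result = 3
So result = 3

Answer: 3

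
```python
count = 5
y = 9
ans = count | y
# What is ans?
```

Trace:
`count = 5` → count = 5
`y = 9` → y = 9
`ans = count | y` → ans = 13
So ans = 13

Answer: 13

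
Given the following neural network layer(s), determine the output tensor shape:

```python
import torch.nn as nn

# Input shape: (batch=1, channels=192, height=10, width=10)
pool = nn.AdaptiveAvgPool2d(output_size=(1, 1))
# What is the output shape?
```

Input: (1, 192, 10, 10) -> Output: (1, 192, 1, 1)

Answer: (1, 192, 1, 1)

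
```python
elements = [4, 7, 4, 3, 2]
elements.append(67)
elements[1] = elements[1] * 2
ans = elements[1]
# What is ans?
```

Trace:
`elements = [4, 7, 4, 3, 2]` → elements = [4, 7, 4, 3, 2]
`elements.append(67)` → elements = [4, 7, 4, 3, 2, 67]
`elements[1] = elements[1] * 2` → elements = [4, 14, 4, 3, 2, 67]
`ans = elements[1]` → ans = 14
So ans = 14

Answer: 14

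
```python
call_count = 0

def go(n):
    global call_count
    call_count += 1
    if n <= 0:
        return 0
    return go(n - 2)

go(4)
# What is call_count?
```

Linear recursion stepping by 2: 3 calls from n=4 down to ≤0.

Answer: 3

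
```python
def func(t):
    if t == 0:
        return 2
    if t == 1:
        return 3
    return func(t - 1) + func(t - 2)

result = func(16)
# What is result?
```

Build up from base cases: func(0)=2, func(1)=3, func(2)=5, func(3)=8, func(4)=13, func(5)=21, func(6)=34, ..., func(16)=4181

Answer: 4181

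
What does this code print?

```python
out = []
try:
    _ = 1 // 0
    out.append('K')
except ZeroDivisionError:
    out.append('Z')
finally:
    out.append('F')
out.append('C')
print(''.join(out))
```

Execution trace: 'Z' (except ZeroDivisionError) → 'F' (finally) → 'C' (after the try/except). Output: ZFC

Answer: ZFC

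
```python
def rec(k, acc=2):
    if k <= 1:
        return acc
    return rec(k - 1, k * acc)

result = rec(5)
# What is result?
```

Accumulator trace (n, acc): (5, 2) -> (4, 10) -> (3, 40) -> (2, 120) -> (1, 240) -> return 240

Answer: 240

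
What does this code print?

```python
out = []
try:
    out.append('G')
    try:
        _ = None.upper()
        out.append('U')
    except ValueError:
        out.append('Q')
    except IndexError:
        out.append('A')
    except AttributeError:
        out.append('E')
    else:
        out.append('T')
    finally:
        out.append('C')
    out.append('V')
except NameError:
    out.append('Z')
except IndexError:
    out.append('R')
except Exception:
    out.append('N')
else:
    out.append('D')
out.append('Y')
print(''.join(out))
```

Execution trace: 'G' (try body) → 'E' (inner except AttributeError) → 'C' (inner finally) → 'V' (try body, no exception) → 'D' (else) → 'Y' (after the try/except). Output: GECVDY

Answer: GECVDY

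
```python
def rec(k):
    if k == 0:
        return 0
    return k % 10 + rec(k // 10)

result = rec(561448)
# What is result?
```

Sum of digits of 561448: 8 + 4 + 4 + 1 + 6 + 5 = 28

Answer: 28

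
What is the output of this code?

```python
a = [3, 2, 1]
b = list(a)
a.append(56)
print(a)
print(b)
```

Key concept: list() constructor creates copy.
Step by step:
`a = [3, 2, 1]` → a = [3, 2, 1]
`b = list(a)` → b = [3, 2, 1]
`a.append(56)` → a = [3, 2, 1, 56]
`print(a)` → prints [3, 2, 1, 56]
`print(b)` → prints [3, 2, 1]

Answer:
[3, 2, 1, 56]
[3, 2, 1]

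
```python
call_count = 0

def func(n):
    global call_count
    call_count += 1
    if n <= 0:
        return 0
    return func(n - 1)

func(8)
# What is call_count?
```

Linear recursion stepping by 1: 9 calls from n=8 down to ≤0.

Answer: 9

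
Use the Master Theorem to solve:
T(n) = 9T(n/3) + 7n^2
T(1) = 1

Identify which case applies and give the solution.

a=9, b=3, f(n)=7n^2. log_3(9) = 2. Since c=2 = 2, Case 2 applies: T(n) = Θ(n^log_b(a) · log n) = O(n^2 log n).

Answer: O(n^2 log n) - Case 2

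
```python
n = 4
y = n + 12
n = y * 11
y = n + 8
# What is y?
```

Trace:
`n = 4` → n = 4
`y = n + 12` → y = 16
`n = y * 11` → n = 176
`y = n + 8` → y = 184
So y = 184

Answer: 184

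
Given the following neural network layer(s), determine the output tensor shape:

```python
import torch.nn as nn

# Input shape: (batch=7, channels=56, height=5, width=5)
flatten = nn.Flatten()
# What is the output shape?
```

Input: (7, 56, 5, 5) -> Output: (7, 1400)

Answer: (7, 1400)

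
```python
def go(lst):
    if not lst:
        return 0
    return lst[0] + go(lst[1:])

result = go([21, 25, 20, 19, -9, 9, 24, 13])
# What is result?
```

21 + 25 + 20 + 19 + (-9) + 9 + 24 + 13 + 0 = 122

Answer: 122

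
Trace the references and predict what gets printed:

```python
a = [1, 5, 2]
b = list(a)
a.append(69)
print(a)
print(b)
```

Key concept: list() constructor creates copy.
Step by step:
`a = [1, 5, 2]` → a = [1, 5, 2]
`b = list(a)` → b = [1, 5, 2]
`a.append(69)` → a = [1, 5, 2, 69]
`print(a)` → prints [1, 5, 2, 69]
`print(b)` → prints [1, 5, 2]

Answer:
[1, 5, 2, 69]
[1, 5, 2]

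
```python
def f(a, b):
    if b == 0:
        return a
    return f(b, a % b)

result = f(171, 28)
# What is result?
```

f(171, 28) -> f(28, 3) -> f(3, 1) -> f(1, 0) -> 1

Answer: 1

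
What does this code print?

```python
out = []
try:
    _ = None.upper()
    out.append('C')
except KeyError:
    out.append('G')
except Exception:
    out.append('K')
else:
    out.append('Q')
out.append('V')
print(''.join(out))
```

Execution trace: 'K' (except Exception) → 'V' (after the try/except). Output: KV

Answer: KV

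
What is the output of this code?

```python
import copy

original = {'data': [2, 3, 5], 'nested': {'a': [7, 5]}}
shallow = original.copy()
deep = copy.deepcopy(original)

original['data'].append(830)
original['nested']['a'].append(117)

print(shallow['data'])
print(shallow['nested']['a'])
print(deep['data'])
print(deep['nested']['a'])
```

Key concept: comparing shallow vs deep copy.
Step by step:
`original = {'data': [2, 3, 5], 'nested': {'a': [7, 5]}}` → original = {'data': [2, 3, 5], 'nested': {'a': [7, 5]}}
`shallow = original.copy()` → shallow = {'data': [2, 3, 5], 'nested': {'a': [7, 5]}}
`deep = copy.deepcopy(original)` → deep = {'data': [2, 3, 5], 'nested': {'a': [7, 5]}}
`original['data'].append(830)` → original = {'data': [2, 3, 5, 830], 'nested': {'a': [7, 5]}}; shallow = {'data': [2, 3, 5, 830], 'nested': {'a': [7, 5]}}
`original['nested']['a'].append(117)` → original = {'data': [2, 3, 5, 830], 'nested': {'a': [7, 5, 117]}}; shallow = {'data': [2, 3, 5, 830], 'nested': {'a': [7, 5, 117]}}
`print(shallow['data'])` → prints [2, 3, 5, 830]
`print(shallow['nested']['a'])` → prints [7, 5, 117]
`print(deep['data'])` → prints [2, 3, 5]
`print(deep['nested']['a'])` → prints [7, 5]

Answer:
[2, 3, 5, 830]
[7, 5, 117]
[2, 3, 5]
[7, 5]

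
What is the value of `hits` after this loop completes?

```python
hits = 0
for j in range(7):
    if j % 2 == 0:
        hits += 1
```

Count numbers divisible by 2 in range(7)
`hits` takes the values: 0 → 1 → 2 → 3 → 4

Answer: 4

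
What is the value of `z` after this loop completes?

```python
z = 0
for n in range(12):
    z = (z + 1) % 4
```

Increment mod 4, 12 times = 0
`z` takes the values: 0 → 1 → 2 → 3 → 0 → 1 → 2 → 3 → 0 → 1 → 2 → 3 → 0

Answer: 0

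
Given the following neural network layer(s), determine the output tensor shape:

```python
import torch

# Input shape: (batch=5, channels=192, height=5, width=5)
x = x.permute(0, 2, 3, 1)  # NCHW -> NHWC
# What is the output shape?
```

Input: (5, 192, 5, 5) -> Output: (5, 5, 5, 192)

Answer: (5, 5, 5, 192)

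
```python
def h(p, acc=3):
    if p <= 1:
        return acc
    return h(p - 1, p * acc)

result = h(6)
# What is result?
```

Accumulator trace (n, acc): (6, 3) -> (5, 18) -> (4, 90) -> (3, 360) -> (2, 1080) -> (1, 2160) -> return 2160

Answer: 2160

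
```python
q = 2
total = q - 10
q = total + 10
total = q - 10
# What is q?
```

Trace:
`q = 2` → q = 2
`total = q - 10` → total = -8
`q = total + 10` → q = 2
`total = q - 10` → total = -8
So q = 2

Answer: 2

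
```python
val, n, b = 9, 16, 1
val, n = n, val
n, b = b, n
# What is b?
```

Trace:
`val, n, b = 9, 16, 1` → val = 9; n = 16; b = 1
`val, n = n, val` → val = 16; n = 9
`n, b = b, n` → n = 1; b = 9
So b = 9

Answer: 9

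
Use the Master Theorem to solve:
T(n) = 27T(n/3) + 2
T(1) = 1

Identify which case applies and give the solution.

a=27, b=3, f(n)=2. log_3(27) = 3. Since c=0 < 3, Case 1 applies: T(n) = Θ(n^log_b(a)) = O(n^3).

Answer: O(n^3) - Case 1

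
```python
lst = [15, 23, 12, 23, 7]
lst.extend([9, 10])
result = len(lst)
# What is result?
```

Trace:
`lst = [15, 23, 12, 23, 7]` → lst = [15, 23, 12, 23, 7]
`lst.extend([9, 10])` → lst = [15, 23, 12, 23, 7, 9, 10]
`result = len(lst)` → result = 7
So result = 7

Answer: 7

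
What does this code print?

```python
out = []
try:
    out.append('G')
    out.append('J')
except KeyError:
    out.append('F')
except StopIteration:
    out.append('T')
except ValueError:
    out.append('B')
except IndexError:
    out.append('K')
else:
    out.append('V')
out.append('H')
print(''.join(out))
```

Execution trace: 'G' (try body) → 'J' (try body, no exception) → 'V' (else) → 'H' (after the try/except). Output: GJVH

Answer: GJVH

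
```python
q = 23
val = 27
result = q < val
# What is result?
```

Trace:
`q = 23` → q = 23
`val = 27` → val = 27
`result = q < val` → result = True
So result = True

Answer: True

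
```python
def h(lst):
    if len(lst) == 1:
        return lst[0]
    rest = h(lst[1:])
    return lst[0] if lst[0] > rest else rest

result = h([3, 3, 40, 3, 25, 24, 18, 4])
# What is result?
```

Recursive max over [3, 3, 40, 3, 25, 24, 18, 4] = 40

Answer: 40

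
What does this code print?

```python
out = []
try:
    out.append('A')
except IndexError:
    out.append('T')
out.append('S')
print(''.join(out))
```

Execution trace: 'A' (try body, no exception) → 'S' (after the try/except). Output: AS

Answer: AS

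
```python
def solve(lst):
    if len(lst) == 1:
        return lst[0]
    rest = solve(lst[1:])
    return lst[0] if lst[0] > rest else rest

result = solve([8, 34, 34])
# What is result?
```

Recursive max over [8, 34, 34] = 34

Answer: 34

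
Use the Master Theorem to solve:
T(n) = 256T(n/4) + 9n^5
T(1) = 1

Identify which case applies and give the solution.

a=256, b=4, f(n)=9n^5. log_4(256) = 4. Since c=5 > 4 and the regularity condition holds (256(n/4)^5 = (256/4^5)n^5 with 256/4^5 < 1), Case 3 applies: T(n) = Θ(f(n)) = O(n^5).

Answer: O(n^5) - Case 3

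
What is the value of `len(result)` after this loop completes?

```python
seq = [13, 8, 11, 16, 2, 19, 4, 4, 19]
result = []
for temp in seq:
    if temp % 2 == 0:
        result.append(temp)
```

Count even numbers in [13, 8, 11, 16, 2, 19, 4, 4, 19]
`result` takes the values: [] → [8] → [8, 16] → [8, 16, 2] → [8, 16, 2, 4] → [8, 16, 2, 4, 4]
So `len(result)` = 5

Answer: 5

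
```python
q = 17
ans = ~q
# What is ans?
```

Trace:
`q = 17` → q = 17
`ans = ~q` → ans = -18
So ans = -18

Answer: -18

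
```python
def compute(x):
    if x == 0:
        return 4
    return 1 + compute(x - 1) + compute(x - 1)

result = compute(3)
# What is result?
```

compute(x) = 1 + 2·compute(x-1), compute(0)=4. Closed form: (4+1)·2^3 - 1 = 39.

Answer: 39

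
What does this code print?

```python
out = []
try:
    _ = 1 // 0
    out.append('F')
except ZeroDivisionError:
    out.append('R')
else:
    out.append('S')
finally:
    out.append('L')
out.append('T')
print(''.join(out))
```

Execution trace: 'R' (except ZeroDivisionError) → 'L' (finally) → 'T' (after the try/except). Output: RLT

Answer: RLT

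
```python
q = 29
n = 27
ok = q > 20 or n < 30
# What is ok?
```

Trace:
`q = 29` → q = 29
`n = 27` → n = 27
`ok = q > 20 or n < 30` → ok = True
So ok = True

Answer: True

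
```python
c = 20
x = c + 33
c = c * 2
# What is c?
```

Trace:
`c = 20` → c = 20
`x = c + 33` → x = 53
`c = c * 2` → c = 40
So c = 40

Answer: 40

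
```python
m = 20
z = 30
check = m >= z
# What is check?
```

Trace:
`m = 20` → m = 20
`z = 30` → z = 30
`check = m >= z` → check = False
So check = False

Answer: False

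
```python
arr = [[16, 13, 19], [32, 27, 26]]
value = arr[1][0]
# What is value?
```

Trace:
`arr = [[16, 13, 19], [32, 27, 26]]` → arr = [[16, 13, 19], [32, 27, 26]]
`value = arr[1][0]` → value = 32
So value = 32

Answer: 32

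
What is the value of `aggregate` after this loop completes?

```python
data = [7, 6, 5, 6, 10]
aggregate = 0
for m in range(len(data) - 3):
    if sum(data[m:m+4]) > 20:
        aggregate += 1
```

Count windows with sum > 20
`aggregate` takes the values: 0 → 1 → 2

Answer: 2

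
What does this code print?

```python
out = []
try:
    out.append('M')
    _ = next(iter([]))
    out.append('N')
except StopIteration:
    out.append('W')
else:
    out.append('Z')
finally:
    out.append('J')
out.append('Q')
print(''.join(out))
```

Execution trace: 'M' (try body) → 'W' (except StopIteration) → 'J' (finally) → 'Q' (after the try/except). Output: MWJQ

Answer: MWJQ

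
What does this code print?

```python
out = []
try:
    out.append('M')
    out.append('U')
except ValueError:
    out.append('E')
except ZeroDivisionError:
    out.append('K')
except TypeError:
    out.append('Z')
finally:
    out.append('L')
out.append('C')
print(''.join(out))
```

Execution trace: 'M' (try body) → 'U' (try body, no exception) → 'L' (finally) → 'C' (after the try/except). Output: MULC

Answer: MULC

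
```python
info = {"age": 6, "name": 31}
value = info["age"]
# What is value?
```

Trace:
`info = {"age": 6, "name": 31}` → info = {'age': 6, 'name': 31}
`value = info["age"]` → value = 6
So value = 6

Answer: 6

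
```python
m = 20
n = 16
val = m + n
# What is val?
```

Trace:
`m = 20` → m = 20
`n = 16` → n = 16
`val = m + n` → val = 36
So val = 36

Answer: 36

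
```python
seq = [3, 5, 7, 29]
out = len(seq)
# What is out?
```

Trace:
`seq = [3, 5, 7, 29]` → seq = [3, 5, 7, 29]
`out = len(seq)` → out = 4
So out = 4

Answer: 4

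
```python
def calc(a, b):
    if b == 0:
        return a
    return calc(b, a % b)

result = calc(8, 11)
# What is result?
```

calc(8, 11) -> calc(11, 8) -> calc(8, 3) -> calc(3, 2) -> calc(2, 1) -> calc(1, 0) -> 1

Answer: 1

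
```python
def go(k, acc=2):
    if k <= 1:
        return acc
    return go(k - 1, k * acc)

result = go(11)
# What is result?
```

Accumulator trace (n, acc): (11, 2) -> (10, 22) -> (9, 220) -> (8, 1980) -> (7, 15840) -> (6, 110880) -> (5, 665280) -> (4, 3326400) -> (3, 13305600) -> (2, 39916800) -> (1, 79833600) -> return 79833600

Answer: 79833600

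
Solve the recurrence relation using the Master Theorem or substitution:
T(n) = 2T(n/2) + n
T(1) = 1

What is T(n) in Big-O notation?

By Master Theorem: a=2, b=2, f(n)=n. Since log_2(2) = 1 and f(n) = Θ(n^1), Case 2 applies. T(n) = O(n log n).

Answer: O(n log n)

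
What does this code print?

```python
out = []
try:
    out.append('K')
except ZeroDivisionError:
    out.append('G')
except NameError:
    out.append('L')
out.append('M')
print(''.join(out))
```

Execution trace: 'K' (try body, no exception) → 'M' (after the try/except). Output: KM

Answer: KM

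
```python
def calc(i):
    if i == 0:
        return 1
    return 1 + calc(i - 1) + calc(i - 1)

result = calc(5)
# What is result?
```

calc(i) = 1 + 2·calc(i-1), calc(0)=1. Closed form: (1+1)·2^5 - 1 = 63.

Answer: 63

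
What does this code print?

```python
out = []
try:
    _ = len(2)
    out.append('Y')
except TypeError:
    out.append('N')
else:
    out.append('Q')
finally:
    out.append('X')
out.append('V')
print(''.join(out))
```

Execution trace: 'N' (except TypeError) → 'X' (finally) → 'V' (after the try/except). Output: NXV

Answer: NXV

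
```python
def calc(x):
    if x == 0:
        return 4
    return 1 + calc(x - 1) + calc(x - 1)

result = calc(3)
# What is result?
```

calc(x) = 1 + 2·calc(x-1), calc(0)=4. Closed form: (4+1)·2^3 - 1 = 39.

Answer: 39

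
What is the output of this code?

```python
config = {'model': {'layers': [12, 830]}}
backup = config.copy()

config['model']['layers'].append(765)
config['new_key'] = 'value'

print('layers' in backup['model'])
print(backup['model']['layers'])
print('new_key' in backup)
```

Key concept: shallow copy gotcha with nested dict.
Step by step:
`config = {'model': {'layers': [12, 830]}}` → config = {'model': {'layers': [12, 830]}}
`backup = config.copy()` → backup = {'model': {'layers': [12, 830]}}
`config['model']['layers'].append(765)` → config = {'model': {'layers': [12, 830, 765]}}; backup = {'model': {'layers': [12, 830, 765]}}
`config['new_key'] = 'value'` → config = {'model': {'layers': [12, 830, 765]}, 'new_key': 'value'}
`print('layers' in backup['model'])` → prints True
`print(backup['model']['layers'])` → prints [12, 830, 765]
`print('new_key' in backup)` → prints False

Answer:
True
[12, 830, 765]
False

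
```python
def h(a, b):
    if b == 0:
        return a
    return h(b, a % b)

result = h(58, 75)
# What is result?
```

h(58, 75) -> h(75, 58) -> h(58, 17) -> h(17, 7) -> h(7, 3) -> h(3, 1) -> h(1, 0) -> 1

Answer: 1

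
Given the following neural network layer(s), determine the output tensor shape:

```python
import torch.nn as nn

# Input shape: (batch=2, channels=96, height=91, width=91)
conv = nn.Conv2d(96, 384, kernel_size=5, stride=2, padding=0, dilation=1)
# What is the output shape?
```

Input: (2, 96, 91, 91) -> Output: (2, 384, 44, 44)

Answer: (2, 384, 44, 44)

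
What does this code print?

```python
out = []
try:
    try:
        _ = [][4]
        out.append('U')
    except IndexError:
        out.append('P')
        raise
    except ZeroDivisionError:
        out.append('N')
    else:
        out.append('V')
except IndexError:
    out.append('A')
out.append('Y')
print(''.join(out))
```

Execution trace: 'P' (inner except IndexError) → 'A' (outer except IndexError) → 'Y' (after the try/except). Output: PAY

Answer: PAY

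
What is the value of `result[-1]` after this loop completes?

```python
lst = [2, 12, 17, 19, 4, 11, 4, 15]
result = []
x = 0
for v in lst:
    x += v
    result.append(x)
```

Cumulative sum ends at 84
`result` takes the values: [] → [2] → [2, 14] → [2, 14, 31] → [2, 14, 31, 50] → [2, 14, 31, 50, 54] → [2, 14, 31, 50, 54, 65] → [2, 14, 31, 50, 54, 65, 69] → [2, 14, 31, 50, 54, 65, 69, 84]
So `result[-1]` = 84

Answer: 84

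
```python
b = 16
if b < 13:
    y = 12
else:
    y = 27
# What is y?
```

Trace:
`b = 16` → b = 16
`if b < 13: ...` → b < 13 is False, take else branch → y = 27
So y = 27

Answer: 27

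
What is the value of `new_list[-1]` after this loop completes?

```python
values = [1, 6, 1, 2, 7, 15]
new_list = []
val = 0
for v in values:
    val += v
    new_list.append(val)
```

Cumulative sum ends at 32
`new_list` takes the values: [] → [1] → [1, 7] → [1, 7, 8] → [1, 7, 8, 10] → [1, 7, 8, 10, 17] → [1, 7, 8, 10, 17, 32]
So `new_list[-1]` = 32

Answer: 32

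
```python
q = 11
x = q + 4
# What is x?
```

Trace:
`q = 11` → q = 11
`x = q + 4` → x = 15
So x = 15

Answer: 15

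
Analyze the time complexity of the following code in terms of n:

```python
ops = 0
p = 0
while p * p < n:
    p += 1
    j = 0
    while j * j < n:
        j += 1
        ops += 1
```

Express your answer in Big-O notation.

Each loop level contributes: √n × √n. Multiplying the contributions gives O(n).

Answer: O(n)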